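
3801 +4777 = 8578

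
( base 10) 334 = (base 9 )411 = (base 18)10a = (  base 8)516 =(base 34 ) 9s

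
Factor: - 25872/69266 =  - 2^3*3^1*7^2  *  11^1 *59^( - 1) * 587^(-1) = - 12936/34633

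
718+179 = 897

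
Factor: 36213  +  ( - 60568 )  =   - 5^1*4871^1 = - 24355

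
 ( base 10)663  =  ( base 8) 1227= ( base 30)m3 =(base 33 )K3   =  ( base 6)3023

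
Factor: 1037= 17^1 * 61^1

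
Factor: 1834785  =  3^3*5^1 * 13591^1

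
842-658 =184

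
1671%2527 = 1671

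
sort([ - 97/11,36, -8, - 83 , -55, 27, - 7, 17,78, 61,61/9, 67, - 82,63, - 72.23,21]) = [ - 83,  -  82, - 72.23 , - 55, - 97/11, - 8,  -  7 , 61/9,17,21,27, 36,61, 63,67,  78 ]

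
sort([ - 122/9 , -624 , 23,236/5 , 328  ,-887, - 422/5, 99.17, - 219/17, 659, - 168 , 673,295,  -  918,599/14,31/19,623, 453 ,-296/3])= [-918, - 887, - 624, - 168,-296/3, - 422/5, - 122/9, - 219/17,31/19,23, 599/14, 236/5,99.17,295, 328, 453 , 623 , 659,  673]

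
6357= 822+5535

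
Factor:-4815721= - 19^1 * 113^1*2243^1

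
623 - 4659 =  - 4036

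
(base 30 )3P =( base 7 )223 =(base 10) 115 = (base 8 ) 163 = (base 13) 8B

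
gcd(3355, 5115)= 55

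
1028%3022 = 1028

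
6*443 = 2658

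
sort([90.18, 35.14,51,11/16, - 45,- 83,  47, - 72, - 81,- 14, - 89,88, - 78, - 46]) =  [ - 89,  -  83, - 81, - 78 ,- 72, - 46,- 45, - 14 , 11/16,35.14 , 47 , 51,88 , 90.18 ] 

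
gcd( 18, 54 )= 18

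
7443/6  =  1240 + 1/2  =  1240.50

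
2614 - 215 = 2399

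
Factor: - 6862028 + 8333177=3^3 * 23^2 * 103^1 = 1471149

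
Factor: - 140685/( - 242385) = 83/143 =11^( - 1)*13^( - 1 )*83^1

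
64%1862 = 64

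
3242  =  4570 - 1328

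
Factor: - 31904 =  -  2^5 * 997^1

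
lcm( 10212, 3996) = 91908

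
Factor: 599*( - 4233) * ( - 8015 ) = 20322569505 = 3^1*5^1 * 7^1*17^1 * 83^1*229^1*599^1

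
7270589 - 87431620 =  - 80161031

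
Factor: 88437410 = 2^1*5^1*41^2*5261^1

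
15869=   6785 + 9084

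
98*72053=7061194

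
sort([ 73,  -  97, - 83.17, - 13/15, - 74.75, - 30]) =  [ - 97, - 83.17, - 74.75, - 30, - 13/15,73 ] 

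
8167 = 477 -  - 7690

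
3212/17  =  3212/17 = 188.94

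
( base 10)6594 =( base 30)79O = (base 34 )5NW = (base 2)1100111000010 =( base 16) 19c2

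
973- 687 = 286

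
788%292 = 204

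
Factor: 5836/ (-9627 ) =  - 2^2*3^( - 1)*1459^1*3209^( - 1 ) 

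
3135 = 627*5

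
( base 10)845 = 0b1101001101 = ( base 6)3525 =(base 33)pk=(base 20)225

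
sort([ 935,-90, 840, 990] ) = [ - 90, 840,935,990 ]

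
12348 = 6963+5385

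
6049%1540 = 1429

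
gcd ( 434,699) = 1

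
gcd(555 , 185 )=185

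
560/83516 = 140/20879 = 0.01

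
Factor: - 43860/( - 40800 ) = 2^( - 3 )* 5^(-1) * 43^1   =  43/40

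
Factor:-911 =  - 911^1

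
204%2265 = 204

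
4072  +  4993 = 9065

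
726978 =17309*42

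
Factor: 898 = 2^1*449^1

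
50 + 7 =57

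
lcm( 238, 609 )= 20706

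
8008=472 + 7536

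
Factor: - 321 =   -  3^1*107^1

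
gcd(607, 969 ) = 1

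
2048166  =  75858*27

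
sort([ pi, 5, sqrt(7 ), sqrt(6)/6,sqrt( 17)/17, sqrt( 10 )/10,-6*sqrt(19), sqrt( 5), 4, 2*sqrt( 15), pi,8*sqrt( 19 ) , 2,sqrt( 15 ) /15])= [ - 6*sqrt( 19), sqrt( 17 )/17,  sqrt( 15)/15, sqrt ( 10) /10, sqrt( 6)/6,2,  sqrt( 5), sqrt( 7), pi,  pi,4, 5,2*sqrt (15),8*sqrt( 19)] 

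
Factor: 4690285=5^1* 938057^1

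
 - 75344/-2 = 37672 +0/1 = 37672.00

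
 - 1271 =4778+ - 6049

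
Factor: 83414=2^1*179^1 * 233^1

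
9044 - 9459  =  -415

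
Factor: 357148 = 2^2*11^1*8117^1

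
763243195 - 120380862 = 642862333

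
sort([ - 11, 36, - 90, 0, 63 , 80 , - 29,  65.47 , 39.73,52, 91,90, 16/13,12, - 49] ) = [-90, - 49,  -  29,  -  11, 0,16/13, 12, 36, 39.73  ,  52, 63, 65.47,80, 90, 91]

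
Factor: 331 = 331^1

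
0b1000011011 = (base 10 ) 539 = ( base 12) 38B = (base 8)1033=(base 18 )1BH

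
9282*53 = 491946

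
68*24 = 1632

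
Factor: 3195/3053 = 45/43 = 3^2*5^1*43^( - 1)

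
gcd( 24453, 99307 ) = 13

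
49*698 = 34202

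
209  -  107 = 102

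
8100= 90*90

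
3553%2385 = 1168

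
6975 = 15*465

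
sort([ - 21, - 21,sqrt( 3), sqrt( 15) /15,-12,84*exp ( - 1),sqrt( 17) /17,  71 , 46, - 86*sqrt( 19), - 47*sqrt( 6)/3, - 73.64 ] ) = [ - 86*sqrt(19) , - 73.64, - 47 * sqrt( 6)/3, - 21 ,-21, - 12,sqrt(17) /17,sqrt( 15 )/15 , sqrt( 3 ),  84*exp( - 1 ),46,  71 ] 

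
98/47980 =49/23990 = 0.00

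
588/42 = 14=14.00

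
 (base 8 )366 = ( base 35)71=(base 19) ci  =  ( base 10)246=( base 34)78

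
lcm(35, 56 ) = 280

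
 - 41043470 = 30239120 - 71282590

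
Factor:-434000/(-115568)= 5^3*7^1 * 233^(-1 ) = 875/233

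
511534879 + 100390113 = 611924992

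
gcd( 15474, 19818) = 6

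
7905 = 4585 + 3320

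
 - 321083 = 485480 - 806563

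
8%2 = 0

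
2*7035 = 14070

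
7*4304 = 30128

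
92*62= 5704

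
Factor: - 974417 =  -  974417^1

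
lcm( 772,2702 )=5404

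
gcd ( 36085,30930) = 5155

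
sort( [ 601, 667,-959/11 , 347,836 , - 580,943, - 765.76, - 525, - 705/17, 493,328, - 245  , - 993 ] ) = [-993,  -  765.76,- 580, - 525, - 245, - 959/11, - 705/17,328,347,493, 601,667,836,943 ] 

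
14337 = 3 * 4779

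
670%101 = 64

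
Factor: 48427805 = 5^1*9685561^1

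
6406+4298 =10704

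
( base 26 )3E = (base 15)62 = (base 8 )134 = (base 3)10102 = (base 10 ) 92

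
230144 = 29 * 7936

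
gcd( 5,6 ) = 1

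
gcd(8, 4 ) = 4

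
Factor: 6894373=29^1 * 237737^1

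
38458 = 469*82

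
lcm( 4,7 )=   28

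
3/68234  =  3/68234 = 0.00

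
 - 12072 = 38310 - 50382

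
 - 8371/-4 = 2092+3/4 = 2092.75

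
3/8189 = 3/8189 = 0.00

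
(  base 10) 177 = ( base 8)261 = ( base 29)63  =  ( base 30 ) 5R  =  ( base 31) 5M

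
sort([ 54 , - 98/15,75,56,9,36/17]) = [ - 98/15,36/17,9,54,56,75]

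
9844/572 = 17 + 30/143 =17.21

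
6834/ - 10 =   -  684 + 3/5 = - 683.40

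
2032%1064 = 968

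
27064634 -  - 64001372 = 91066006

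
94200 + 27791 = 121991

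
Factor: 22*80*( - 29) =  - 51040 = - 2^5 * 5^1*11^1 *29^1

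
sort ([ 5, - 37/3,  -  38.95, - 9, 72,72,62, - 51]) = [-51 ,-38.95, - 37/3, - 9,5,62,72, 72]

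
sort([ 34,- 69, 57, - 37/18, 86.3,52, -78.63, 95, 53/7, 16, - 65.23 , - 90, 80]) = [ - 90, - 78.63,  -  69, - 65.23 , - 37/18, 53/7,  16,34 , 52,57,  80 , 86.3,95] 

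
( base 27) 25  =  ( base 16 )3B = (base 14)43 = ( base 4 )323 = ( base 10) 59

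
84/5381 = 84/5381 = 0.02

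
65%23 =19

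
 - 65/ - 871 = 5/67  =  0.07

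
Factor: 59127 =3^1 * 19709^1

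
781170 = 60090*13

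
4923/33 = 1641/11 = 149.18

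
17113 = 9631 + 7482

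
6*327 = 1962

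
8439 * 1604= 13536156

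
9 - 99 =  - 90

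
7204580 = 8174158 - 969578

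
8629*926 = 7990454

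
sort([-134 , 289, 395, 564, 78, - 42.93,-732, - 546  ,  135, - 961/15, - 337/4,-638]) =[-732, - 638, - 546,-134,-337/4,-961/15, - 42.93, 78, 135 , 289, 395,564] 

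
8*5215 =41720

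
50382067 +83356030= 133738097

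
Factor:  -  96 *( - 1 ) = 96 = 2^5*3^1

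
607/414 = 607/414=1.47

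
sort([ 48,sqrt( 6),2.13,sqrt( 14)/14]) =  [sqrt( 14 )/14,2.13, sqrt(6),48]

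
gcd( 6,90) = 6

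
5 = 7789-7784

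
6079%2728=623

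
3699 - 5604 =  - 1905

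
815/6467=815/6467 = 0.13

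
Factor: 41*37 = 1517 = 37^1*41^1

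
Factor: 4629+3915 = 8544 = 2^5*3^1*89^1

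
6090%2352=1386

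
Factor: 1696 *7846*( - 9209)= -122542468544 = - 2^6*53^1*3923^1*9209^1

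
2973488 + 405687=3379175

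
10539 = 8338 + 2201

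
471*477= 224667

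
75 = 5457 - 5382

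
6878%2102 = 572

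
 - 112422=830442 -942864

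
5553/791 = 5553/791 = 7.02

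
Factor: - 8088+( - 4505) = -12593 = - 7^2*257^1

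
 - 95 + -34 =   -  129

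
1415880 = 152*9315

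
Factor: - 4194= - 2^1*3^2* 233^1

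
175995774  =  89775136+86220638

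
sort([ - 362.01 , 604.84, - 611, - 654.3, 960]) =[ - 654.3, - 611, - 362.01, 604.84,960]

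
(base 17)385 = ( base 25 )1F8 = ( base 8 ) 1760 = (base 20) 2a8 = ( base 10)1008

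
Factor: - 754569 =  - 3^3*27947^1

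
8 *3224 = 25792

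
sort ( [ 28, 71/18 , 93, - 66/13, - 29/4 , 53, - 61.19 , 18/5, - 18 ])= [ - 61.19, - 18, - 29/4, - 66/13,18/5 , 71/18,28,53, 93 ]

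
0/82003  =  0 = 0.00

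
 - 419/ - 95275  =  419/95275=0.00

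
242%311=242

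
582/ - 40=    - 15+9/20 =- 14.55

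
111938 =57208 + 54730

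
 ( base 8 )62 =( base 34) 1g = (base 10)50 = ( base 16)32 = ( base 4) 302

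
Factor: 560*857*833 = 2^4*5^1*7^3*17^1*857^1 = 399773360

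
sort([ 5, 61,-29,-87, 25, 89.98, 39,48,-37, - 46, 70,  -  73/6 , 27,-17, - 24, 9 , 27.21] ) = [ - 87,-46, - 37, - 29, - 24, - 17, - 73/6,5,9,  25 , 27, 27.21,  39,48,61, 70,89.98] 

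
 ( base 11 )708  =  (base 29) 10E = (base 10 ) 855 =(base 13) 50A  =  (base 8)1527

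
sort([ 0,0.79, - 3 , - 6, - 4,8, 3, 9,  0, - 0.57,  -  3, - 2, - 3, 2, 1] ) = [ - 6,-4, - 3, - 3, - 3, - 2,-0.57,0, 0, 0.79,1, 2 , 3 , 8, 9 ]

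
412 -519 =-107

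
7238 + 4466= 11704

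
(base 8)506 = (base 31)AG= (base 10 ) 326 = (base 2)101000110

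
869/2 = 869/2 = 434.50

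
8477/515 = 16 + 237/515 = 16.46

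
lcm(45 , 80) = 720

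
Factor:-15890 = - 2^1*5^1*7^1 * 227^1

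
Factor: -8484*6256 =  - 53075904 = - 2^6*3^1*7^1*17^1*23^1 *101^1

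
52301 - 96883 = -44582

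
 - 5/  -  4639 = 5/4639=0.00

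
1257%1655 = 1257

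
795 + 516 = 1311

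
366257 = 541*677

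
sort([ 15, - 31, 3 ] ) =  [  -  31,3, 15] 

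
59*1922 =113398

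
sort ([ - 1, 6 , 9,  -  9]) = [ - 9,-1, 6,9 ] 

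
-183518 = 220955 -404473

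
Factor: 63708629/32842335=3^( - 1 )*5^(- 1 )*41^1 * 73^( - 1 )*89^( - 1) * 337^( - 1)*1553869^1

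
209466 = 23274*9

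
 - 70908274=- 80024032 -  - 9115758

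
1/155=1/155 = 0.01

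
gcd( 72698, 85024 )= 2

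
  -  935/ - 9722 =935/9722 = 0.10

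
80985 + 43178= 124163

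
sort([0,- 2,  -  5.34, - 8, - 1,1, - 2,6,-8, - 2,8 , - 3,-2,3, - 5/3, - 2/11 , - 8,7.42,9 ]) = [ - 8,  -  8, - 8,  -  5.34, -3,  -  2,-2, - 2,-2, - 5/3, - 1,-2/11, 0,1 , 3,6,7.42 , 8,  9] 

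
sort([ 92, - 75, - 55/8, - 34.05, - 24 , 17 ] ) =[-75,-34.05, - 24, - 55/8,17,92 ] 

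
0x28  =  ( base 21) 1J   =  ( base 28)1c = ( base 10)40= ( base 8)50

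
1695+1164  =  2859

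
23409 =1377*17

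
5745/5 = 1149 = 1149.00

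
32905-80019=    - 47114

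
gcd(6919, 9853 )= 1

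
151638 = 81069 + 70569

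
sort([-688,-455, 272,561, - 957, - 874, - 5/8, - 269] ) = [ - 957,-874, - 688, - 455 , - 269, - 5/8,272, 561 ]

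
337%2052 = 337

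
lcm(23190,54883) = 1646490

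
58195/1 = 58195 = 58195.00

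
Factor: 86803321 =11^1 * 7891211^1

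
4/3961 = 4/3961 = 0.00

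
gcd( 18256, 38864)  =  112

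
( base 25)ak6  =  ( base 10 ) 6756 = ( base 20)GHG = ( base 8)15144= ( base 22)dl2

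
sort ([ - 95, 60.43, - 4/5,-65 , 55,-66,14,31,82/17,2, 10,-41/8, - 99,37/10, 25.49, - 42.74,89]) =[- 99, - 95, - 66, -65, - 42.74, - 41/8, - 4/5, 2, 37/10,82/17,10,14,25.49,31,55 , 60.43,89] 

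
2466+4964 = 7430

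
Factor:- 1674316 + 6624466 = 4950150 = 2^1 * 3^1 * 5^2 * 61^1*541^1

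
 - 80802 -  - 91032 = 10230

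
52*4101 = 213252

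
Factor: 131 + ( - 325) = -194 = - 2^1*97^1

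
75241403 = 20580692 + 54660711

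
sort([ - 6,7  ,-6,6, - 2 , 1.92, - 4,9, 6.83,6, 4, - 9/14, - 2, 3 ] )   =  [ - 6,  -  6 , - 4, - 2, - 2, - 9/14,1.92,3,4,6 , 6, 6.83 , 7, 9]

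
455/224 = 65/32=2.03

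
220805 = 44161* 5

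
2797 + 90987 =93784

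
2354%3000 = 2354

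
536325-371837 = 164488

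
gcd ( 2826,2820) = 6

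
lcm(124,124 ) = 124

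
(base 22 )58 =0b1110110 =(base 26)4e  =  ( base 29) 42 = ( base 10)118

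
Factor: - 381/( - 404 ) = 2^(  -  2 ) * 3^1*101^( - 1 )*127^1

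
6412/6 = 3206/3 = 1068.67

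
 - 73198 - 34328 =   -  107526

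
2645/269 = 2645/269 = 9.83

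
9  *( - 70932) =-638388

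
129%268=129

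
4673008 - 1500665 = 3172343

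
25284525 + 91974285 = 117258810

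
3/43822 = 3/43822=   0.00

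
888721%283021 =39658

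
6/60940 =3/30470 = 0.00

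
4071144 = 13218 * 308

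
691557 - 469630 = 221927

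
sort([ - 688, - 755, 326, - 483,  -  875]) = [ - 875,  -  755, - 688,-483, 326] 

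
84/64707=28/21569 =0.00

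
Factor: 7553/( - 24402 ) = - 13/42= - 2^(- 1)*3^( - 1)*7^( - 1)*13^1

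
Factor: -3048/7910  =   - 2^2*3^1*5^( - 1)* 7^(-1) *113^( - 1 )*127^1=- 1524/3955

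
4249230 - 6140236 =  - 1891006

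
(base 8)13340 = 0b1011011100000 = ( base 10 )5856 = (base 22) c24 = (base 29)6RR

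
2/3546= 1/1773 = 0.00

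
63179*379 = 23944841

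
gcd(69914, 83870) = 2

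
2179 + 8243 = 10422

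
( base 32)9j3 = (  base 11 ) 7424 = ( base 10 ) 9827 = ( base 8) 23143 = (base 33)90Q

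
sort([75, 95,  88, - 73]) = [-73, 75, 88,95]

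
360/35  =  72/7 = 10.29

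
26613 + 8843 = 35456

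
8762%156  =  26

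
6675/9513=2225/3171=0.70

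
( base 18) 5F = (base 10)105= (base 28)3L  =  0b1101001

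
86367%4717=1461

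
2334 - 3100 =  - 766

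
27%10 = 7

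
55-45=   10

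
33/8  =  4 + 1/8 = 4.12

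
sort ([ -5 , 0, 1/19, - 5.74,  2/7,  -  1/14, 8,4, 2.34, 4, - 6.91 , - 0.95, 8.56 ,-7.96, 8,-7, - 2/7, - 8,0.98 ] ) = [ - 8, - 7.96 ,-7 , - 6.91,-5.74, - 5, - 0.95 ,-2/7, -1/14, 0, 1/19, 2/7,0.98,2.34, 4,  4,8, 8,8.56 ] 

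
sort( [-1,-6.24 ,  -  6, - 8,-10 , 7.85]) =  [ - 10, - 8 , - 6.24, - 6,  -  1, 7.85]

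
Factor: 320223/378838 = 519/614 = 2^(-1)*3^1*173^1*307^( - 1 )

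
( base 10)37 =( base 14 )29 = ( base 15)27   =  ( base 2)100101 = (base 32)15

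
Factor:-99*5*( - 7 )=3^2*5^1 *7^1*11^1 = 3465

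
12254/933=12254/933= 13.13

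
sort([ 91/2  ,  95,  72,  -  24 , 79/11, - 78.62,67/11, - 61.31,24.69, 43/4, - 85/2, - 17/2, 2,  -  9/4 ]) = [ - 78.62, - 61.31, - 85/2, - 24, - 17/2, - 9/4,  2, 67/11, 79/11, 43/4,24.69,  91/2, 72, 95 ]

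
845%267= 44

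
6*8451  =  50706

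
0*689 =0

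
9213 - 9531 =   -  318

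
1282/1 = 1282 = 1282.00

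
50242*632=31752944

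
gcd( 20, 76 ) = 4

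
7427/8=7427/8 = 928.38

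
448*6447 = 2888256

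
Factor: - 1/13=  - 13^( - 1) 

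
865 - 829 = 36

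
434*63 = 27342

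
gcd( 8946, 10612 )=14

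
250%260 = 250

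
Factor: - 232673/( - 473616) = 2^( - 4 )*3^(-2)* 7^1*11^ ( - 1)*13^( - 1 ) * 23^( - 1) * 43^1 *773^1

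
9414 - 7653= 1761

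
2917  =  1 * 2917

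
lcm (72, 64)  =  576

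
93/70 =93/70= 1.33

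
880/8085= 16/147 = 0.11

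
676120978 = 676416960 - 295982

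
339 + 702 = 1041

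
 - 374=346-720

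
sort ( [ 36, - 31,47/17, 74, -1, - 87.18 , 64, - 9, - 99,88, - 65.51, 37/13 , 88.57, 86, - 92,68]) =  [ - 99, - 92,-87.18, - 65.51, - 31, - 9, - 1,47/17,37/13, 36, 64,68,74,86,88,  88.57] 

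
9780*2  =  19560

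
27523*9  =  247707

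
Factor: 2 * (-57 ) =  - 2^1*3^1*  19^1 = -114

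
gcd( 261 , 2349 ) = 261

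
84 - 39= 45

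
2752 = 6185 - 3433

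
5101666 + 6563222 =11664888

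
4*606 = 2424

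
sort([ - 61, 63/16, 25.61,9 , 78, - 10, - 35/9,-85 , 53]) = [- 85, - 61,- 10,  -  35/9,63/16,9,25.61, 53,78] 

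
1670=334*5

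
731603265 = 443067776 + 288535489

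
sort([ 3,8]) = [3,8]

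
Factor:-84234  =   - 2^1*3^1 *101^1*139^1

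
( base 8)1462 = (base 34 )o2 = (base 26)15C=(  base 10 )818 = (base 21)1hk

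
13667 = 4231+9436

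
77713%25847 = 172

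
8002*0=0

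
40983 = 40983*1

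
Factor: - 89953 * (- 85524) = 2^2*3^1*23^1 * 3911^1 * 7127^1 = 7693140372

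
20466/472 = 43 + 85/236 = 43.36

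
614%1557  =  614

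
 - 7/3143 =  - 1 +448/449 = -0.00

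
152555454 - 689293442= -536737988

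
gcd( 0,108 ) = 108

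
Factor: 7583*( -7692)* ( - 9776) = 570218790336 = 2^6*3^1*13^1 * 47^1*641^1*7583^1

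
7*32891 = 230237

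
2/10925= 2/10925 = 0.00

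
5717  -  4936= 781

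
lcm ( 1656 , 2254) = 81144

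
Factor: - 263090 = - 2^1*5^1* 26309^1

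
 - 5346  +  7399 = 2053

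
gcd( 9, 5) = 1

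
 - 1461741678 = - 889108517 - 572633161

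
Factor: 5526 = 2^1 * 3^2 * 307^1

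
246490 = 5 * 49298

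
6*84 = 504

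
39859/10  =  3985 + 9/10 = 3985.90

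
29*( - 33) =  -957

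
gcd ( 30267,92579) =1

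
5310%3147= 2163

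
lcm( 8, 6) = 24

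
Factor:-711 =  - 3^2 * 79^1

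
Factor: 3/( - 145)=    - 3^1 * 5^(-1) * 29^( - 1 ) 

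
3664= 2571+1093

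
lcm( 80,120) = 240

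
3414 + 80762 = 84176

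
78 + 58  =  136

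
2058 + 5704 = 7762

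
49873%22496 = 4881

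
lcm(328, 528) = 21648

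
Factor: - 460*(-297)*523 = 2^2*3^3*5^1*11^1 *23^1*523^1  =  71452260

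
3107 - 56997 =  - 53890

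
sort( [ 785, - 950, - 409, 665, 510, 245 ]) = [ - 950, - 409,  245, 510,665, 785] 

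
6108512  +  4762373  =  10870885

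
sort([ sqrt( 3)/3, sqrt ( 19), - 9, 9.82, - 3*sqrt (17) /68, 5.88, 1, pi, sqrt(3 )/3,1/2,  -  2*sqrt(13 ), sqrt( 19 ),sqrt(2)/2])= [- 9, - 2 *sqrt( 13), - 3*sqrt( 17)/68, 1/2,sqrt( 3)/3, sqrt( 3) /3,sqrt( 2 )/2, 1, pi, sqrt( 19 ),sqrt( 19),5.88, 9.82]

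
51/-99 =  - 17/33 = -0.52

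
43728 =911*48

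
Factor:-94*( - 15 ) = 2^1*3^1*5^1*47^1 = 1410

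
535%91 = 80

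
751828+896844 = 1648672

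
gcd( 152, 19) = 19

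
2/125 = 2/125 = 0.02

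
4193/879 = 4193/879 = 4.77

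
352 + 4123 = 4475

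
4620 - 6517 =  - 1897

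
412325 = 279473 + 132852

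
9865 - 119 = 9746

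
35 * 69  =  2415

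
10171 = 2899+7272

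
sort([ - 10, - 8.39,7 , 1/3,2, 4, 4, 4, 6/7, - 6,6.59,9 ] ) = [ - 10 , - 8.39, - 6,1/3 , 6/7, 2, 4,4, 4 , 6.59,  7,9]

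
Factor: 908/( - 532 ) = - 227/133 = - 7^( - 1)*19^( - 1) * 227^1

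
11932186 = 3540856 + 8391330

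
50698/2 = 25349= 25349.00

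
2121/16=2121/16 = 132.56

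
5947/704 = 8 + 315/704 =8.45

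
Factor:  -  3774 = -2^1 *3^1 * 17^1*37^1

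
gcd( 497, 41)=1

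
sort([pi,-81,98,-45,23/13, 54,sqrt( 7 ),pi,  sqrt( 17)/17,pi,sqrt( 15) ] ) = [ - 81,-45,sqrt(17 ) /17, 23/13,sqrt( 7 ),  pi,pi,  pi,sqrt(15 ), 54,98 ]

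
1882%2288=1882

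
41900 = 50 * 838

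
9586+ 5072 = 14658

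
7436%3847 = 3589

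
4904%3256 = 1648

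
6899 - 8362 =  - 1463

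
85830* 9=772470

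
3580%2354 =1226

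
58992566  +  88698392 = 147690958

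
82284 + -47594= 34690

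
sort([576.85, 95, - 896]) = [- 896,95,576.85]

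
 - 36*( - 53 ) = 1908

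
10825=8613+2212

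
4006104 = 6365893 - 2359789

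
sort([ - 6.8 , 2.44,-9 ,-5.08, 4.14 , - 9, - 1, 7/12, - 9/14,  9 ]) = [ - 9, - 9, - 6.8 , - 5.08,  -  1, - 9/14, 7/12,2.44, 4.14,9] 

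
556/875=556/875 = 0.64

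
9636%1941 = 1872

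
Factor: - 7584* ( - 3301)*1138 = 2^6*3^1*79^1*569^1*3301^1 = 28489584192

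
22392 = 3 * 7464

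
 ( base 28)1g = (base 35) 19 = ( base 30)1e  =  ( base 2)101100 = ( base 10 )44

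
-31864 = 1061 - 32925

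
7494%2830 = 1834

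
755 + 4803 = 5558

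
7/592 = 7/592 = 0.01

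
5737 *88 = 504856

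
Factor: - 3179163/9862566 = -2^( - 1)*7^(  -  1)*13^1*43^( - 2 )*127^(-1)*81517^1=- 1059721/3287522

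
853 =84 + 769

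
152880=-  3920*( - 39 ) 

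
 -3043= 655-3698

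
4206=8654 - 4448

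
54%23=8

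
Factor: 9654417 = 3^3*357571^1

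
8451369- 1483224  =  6968145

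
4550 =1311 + 3239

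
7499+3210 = 10709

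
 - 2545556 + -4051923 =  - 6597479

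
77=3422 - 3345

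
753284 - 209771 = 543513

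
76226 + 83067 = 159293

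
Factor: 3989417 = 191^1*20887^1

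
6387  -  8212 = - 1825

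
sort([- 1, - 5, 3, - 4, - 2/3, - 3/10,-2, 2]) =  [ - 5, - 4, - 2, - 1,-2/3, - 3/10, 2, 3 ]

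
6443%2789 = 865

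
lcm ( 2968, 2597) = 20776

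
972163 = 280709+691454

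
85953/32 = 2686 + 1/32 = 2686.03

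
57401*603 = 34612803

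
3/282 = 1/94=   0.01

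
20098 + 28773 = 48871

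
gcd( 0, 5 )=5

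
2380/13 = 183 + 1/13 = 183.08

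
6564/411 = 15+133/137 =15.97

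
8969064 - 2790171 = 6178893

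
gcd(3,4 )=1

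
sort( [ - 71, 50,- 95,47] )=[ - 95,-71,47, 50]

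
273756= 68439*4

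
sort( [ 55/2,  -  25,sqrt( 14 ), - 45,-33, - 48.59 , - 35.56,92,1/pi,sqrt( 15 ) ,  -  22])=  [ - 48.59, - 45, - 35.56,-33, - 25 , - 22,1/pi, sqrt( 14), sqrt( 15), 55/2,92]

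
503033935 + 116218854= 619252789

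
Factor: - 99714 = -2^1*3^1*16619^1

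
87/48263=87/48263 = 0.00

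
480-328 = 152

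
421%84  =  1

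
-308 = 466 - 774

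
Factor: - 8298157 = -7^1*53^1*22367^1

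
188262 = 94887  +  93375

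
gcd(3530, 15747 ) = 1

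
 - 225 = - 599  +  374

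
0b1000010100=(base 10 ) 532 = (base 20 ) 16c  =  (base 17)1e5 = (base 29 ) ia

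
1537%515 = 507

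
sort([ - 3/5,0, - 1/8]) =[ - 3/5, - 1/8,0 ] 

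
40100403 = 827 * 48489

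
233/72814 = 233/72814  =  0.00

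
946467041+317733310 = 1264200351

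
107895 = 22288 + 85607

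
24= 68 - 44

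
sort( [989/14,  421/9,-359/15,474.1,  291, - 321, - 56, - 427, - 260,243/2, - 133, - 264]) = [-427, - 321, - 264, - 260,  -  133, - 56, - 359/15,421/9,989/14, 243/2,291, 474.1]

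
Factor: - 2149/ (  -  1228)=7/4 = 2^( - 2)*7^1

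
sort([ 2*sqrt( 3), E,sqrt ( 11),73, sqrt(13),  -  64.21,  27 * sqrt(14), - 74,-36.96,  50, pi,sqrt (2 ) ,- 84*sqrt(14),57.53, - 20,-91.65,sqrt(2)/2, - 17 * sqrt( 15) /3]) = [ - 84 * sqrt( 14) ,- 91.65 , - 74 ,-64.21 ,-36.96, - 17 * sqrt(15)/3, - 20,sqrt(  2 ) /2, sqrt(2), E, pi, sqrt(11), 2*sqrt(3 ),  sqrt ( 13 ),50, 57.53,73 , 27*sqrt( 14) ]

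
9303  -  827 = 8476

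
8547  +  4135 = 12682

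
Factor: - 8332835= - 5^1*7^1*238081^1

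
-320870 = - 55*5834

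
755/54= 755/54= 13.98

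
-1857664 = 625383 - 2483047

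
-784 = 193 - 977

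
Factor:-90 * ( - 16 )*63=2^5*3^4 * 5^1*7^1 = 90720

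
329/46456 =329/46456 = 0.01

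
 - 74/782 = -37/391 = -0.09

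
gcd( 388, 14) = 2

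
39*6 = 234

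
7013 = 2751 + 4262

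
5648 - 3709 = 1939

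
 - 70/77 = - 10/11 = - 0.91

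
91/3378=91/3378 = 0.03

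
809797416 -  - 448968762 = 1258766178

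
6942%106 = 52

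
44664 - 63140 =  - 18476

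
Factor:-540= - 2^2*3^3 * 5^1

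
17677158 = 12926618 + 4750540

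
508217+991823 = 1500040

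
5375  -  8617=  -  3242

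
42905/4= 42905/4 = 10726.25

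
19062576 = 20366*936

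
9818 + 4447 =14265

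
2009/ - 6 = -2009/6= -  334.83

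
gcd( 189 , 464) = 1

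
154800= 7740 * 20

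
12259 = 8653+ 3606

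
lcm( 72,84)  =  504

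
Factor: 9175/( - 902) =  - 2^( - 1) * 5^2*11^(-1 )*41^( - 1 )*367^1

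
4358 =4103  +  255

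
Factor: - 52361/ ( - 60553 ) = 19^(-1 )* 3187^( - 1 )*52361^1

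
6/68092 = 3/34046 = 0.00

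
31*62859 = 1948629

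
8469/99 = 85 + 6/11 = 85.55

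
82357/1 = 82357 = 82357.00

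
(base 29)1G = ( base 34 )1B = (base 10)45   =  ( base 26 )1j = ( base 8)55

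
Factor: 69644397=3^1*37^1*71^1*8837^1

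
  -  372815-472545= - 845360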